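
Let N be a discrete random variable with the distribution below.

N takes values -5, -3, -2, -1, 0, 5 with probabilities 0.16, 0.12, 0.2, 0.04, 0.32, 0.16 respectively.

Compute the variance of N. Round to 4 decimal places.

E[N] = (-5)(0.16) + (-3)(0.12) + (-2)(0.2) + (-1)(0.04) + (0)(0.32) + (5)(0.16) = -0.8
E[N²] = (-5)²(0.16) + (-3)²(0.12) + (-2)²(0.2) + (-1)²(0.04) + (0)²(0.32) + (5)²(0.16) = 9.92
var(N) = E[N²] − (E[N])² = 9.92 − (-0.8)² = 9.28

9.2800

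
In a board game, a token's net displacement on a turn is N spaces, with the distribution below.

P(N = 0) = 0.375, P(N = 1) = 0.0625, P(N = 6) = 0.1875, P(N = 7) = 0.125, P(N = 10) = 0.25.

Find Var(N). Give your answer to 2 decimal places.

17.12

E[N] = (0)(0.375) + (1)(0.0625) + (6)(0.1875) + (7)(0.125) + (10)(0.25) = 4.5625
E[N²] = (0)²(0.375) + (1)²(0.0625) + (6)²(0.1875) + (7)²(0.125) + (10)²(0.25) = 37.9375
Var(N) = E[N²] − (E[N])² = 37.9375 − (4.5625)² = 17.12109375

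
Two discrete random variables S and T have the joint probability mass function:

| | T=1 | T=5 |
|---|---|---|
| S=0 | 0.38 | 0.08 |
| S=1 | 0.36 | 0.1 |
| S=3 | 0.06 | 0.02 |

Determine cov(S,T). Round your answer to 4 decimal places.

0.0800

E[S] = 0.7,  E[T] = 1.8
E[ST] = 1.34
cov(S,T) = E[ST] − E[S]E[T] = 1.34 − (0.7)(1.8) = 0.08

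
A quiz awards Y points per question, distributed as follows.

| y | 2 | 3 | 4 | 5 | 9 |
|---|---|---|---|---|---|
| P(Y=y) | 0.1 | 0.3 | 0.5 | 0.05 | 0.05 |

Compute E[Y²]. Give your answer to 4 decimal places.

16.4000

E[Y²] = (2)²(0.1) + (3)²(0.3) + (4)²(0.5) + (5)²(0.05) + (9)²(0.05) = 16.4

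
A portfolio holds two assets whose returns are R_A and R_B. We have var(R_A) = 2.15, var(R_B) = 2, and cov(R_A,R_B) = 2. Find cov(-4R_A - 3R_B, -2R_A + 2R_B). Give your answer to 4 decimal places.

cov(-4R_A - 3R_B, -2R_A + 2R_B) = (-4)(-2)var(R_A) + (-3)(2)var(R_B) + [(-4)(2) + (-3)(-2)]cov(R_A,R_B)
= 8·2.15 + -6·2 + -2·2 = 1.2

1.2000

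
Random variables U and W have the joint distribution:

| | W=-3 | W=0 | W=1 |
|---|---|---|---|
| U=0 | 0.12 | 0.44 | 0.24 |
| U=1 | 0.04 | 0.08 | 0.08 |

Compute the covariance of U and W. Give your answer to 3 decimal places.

E[U] = 0.2,  E[W] = -0.16
E[UW] = -0.04
Cov(U,W) = E[UW] − E[U]E[W] = -0.04 − (0.2)(-0.16) = -0.008

-0.008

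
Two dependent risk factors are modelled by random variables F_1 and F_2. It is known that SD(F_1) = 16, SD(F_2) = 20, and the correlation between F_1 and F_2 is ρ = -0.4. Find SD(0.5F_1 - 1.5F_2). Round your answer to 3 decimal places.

34.000

Var(F_1) = (16)² = 256;  Var(F_2) = (20)² = 400
Cov(F_1,F_2) = ρ·SD(F_1)·SD(F_2) = -0.4·16·20 = -128
Var(0.5F_1 - 1.5F_2) = (0.5)²·Var(F_1) + (-1.5)²·Var(F_2) + 2·(0.5)·(-1.5)·Cov(F_1,F_2)
= 0.25·256 + 2.25·400 + -1.5·-128 = 1156
SD(0.5F_1 - 1.5F_2) = √1156 ≈ 34.000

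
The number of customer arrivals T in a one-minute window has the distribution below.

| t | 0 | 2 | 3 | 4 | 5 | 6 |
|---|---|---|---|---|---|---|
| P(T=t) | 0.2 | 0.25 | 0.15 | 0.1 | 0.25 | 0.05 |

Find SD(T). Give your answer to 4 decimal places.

1.8947

E[T] = (0)(0.2) + (2)(0.25) + (3)(0.15) + (4)(0.1) + (5)(0.25) + (6)(0.05) = 2.9
E[T²] = (0)²(0.2) + (2)²(0.25) + (3)²(0.15) + (4)²(0.1) + (5)²(0.25) + (6)²(0.05) = 12
var(T) = E[T²] − (E[T])² = 12 − (2.9)² = 3.59
SD(T) = √3.59 ≈ 1.8947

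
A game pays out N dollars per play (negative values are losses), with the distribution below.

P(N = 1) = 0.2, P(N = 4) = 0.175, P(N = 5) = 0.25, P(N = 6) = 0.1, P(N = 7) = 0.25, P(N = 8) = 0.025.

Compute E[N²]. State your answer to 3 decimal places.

E[N²] = (1)²(0.2) + (4)²(0.175) + (5)²(0.25) + (6)²(0.1) + (7)²(0.25) + (8)²(0.025) = 26.7

26.700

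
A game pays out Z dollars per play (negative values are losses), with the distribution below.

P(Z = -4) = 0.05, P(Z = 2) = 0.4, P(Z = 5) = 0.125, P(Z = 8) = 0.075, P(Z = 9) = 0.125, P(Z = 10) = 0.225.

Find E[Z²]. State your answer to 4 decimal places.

42.9500

E[Z²] = (-4)²(0.05) + (2)²(0.4) + (5)²(0.125) + (8)²(0.075) + (9)²(0.125) + (10)²(0.225) = 42.95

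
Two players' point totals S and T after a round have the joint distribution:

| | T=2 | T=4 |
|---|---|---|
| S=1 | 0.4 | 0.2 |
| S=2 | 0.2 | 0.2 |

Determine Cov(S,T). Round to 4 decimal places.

0.0800

E[S] = 1.4,  E[T] = 2.8
E[ST] = 4
Cov(S,T) = E[ST] − E[S]E[T] = 4 − (1.4)(2.8) = 0.08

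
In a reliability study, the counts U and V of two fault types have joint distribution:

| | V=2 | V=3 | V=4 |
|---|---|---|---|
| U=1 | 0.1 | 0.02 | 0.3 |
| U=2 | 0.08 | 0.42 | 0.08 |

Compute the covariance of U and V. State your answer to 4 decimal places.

E[U] = 1.58,  E[V] = 3.2
E[UV] = 4.94
Cov(U,V) = E[UV] − E[U]E[V] = 4.94 − (1.58)(3.2) = -0.116

-0.1160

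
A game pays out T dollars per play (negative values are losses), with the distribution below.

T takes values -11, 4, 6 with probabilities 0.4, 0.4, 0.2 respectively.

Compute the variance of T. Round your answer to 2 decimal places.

59.44

E[T] = (-11)(0.4) + (4)(0.4) + (6)(0.2) = -1.6
E[T²] = (-11)²(0.4) + (4)²(0.4) + (6)²(0.2) = 62
Var(T) = E[T²] − (E[T])² = 62 − (-1.6)² = 59.44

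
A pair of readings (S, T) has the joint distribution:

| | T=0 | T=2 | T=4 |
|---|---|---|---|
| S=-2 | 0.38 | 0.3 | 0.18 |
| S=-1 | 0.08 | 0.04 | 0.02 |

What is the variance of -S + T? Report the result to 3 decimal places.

E[S] = -1.86,  E[T] = 1.48,  E[ST] = -2.8
Var(S) = 3.58 − (-1.86)² = 0.1204;  Var(T) = 4.56 − (1.48)² = 2.3696
cov(S,T) = -2.8 − (-1.86)(1.48) = -0.0472
Var(-S + T) = (-1)²·0.1204 + (1)²·2.3696 + 2·(-1)·(1)·-0.0472 = 2.5844

2.584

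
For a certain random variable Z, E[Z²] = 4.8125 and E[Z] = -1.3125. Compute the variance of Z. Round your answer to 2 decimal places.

V(Z) = 4.8125 − (-1.3125)² = 3.08984375

3.09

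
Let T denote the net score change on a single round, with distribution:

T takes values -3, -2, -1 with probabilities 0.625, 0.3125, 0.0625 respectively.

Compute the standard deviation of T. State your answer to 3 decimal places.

E[T] = (-3)(0.625) + (-2)(0.3125) + (-1)(0.0625) = -2.5625
E[T²] = (-3)²(0.625) + (-2)²(0.3125) + (-1)²(0.0625) = 6.9375
V(T) = E[T²] − (E[T])² = 6.9375 − (-2.5625)² = 0.37109375
sd(T) = √0.37109375 ≈ 0.609

0.609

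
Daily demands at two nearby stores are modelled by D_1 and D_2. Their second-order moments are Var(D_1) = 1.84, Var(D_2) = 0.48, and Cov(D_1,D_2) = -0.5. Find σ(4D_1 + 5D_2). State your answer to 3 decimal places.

Var(4D_1 + 5D_2) = (4)²·Var(D_1) + (5)²·Var(D_2) + 2·(4)·(5)·Cov(D_1,D_2)
= 16·1.84 + 25·0.48 + 40·-0.5 = 21.44
σ(4D_1 + 5D_2) = √21.44 ≈ 4.630

4.630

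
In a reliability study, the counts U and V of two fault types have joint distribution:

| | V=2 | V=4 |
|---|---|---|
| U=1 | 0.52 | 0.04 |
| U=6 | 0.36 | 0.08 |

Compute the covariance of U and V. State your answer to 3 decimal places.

E[U] = 3.2,  E[V] = 2.24
E[UV] = 7.44
Cov(U,V) = E[UV] − E[U]E[V] = 7.44 − (3.2)(2.24) = 0.272

0.272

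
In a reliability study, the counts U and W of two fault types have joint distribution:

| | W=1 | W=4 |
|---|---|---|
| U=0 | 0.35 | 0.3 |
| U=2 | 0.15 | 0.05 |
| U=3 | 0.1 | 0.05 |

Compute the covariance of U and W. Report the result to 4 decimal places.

-0.2700

E[U] = 0.85,  E[W] = 2.2
E[UW] = 1.6
Cov(U,W) = E[UW] − E[U]E[W] = 1.6 − (0.85)(2.2) = -0.27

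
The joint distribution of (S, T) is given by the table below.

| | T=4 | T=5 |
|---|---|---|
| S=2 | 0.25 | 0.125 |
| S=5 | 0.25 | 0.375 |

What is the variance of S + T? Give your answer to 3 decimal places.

2.734

E[S] = 3.875,  E[T] = 4.5,  E[ST] = 17.625
Var(S) = 17.125 − (3.875)² = 2.109375;  Var(T) = 20.5 − (4.5)² = 0.25
Cov(S,T) = 17.625 − (3.875)(4.5) = 0.1875
Var(S + T) = (1)²·2.109375 + (1)²·0.25 + 2·(1)·(1)·0.1875 = 2.734375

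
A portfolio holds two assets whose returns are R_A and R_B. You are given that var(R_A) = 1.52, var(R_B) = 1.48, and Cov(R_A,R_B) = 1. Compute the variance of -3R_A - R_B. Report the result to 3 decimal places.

var(-3R_A - R_B) = (-3)²·var(R_A) + (-1)²·var(R_B) + 2·(-3)·(-1)·Cov(R_A,R_B)
= 9·1.52 + 1·1.48 + 6·1 = 21.16

21.160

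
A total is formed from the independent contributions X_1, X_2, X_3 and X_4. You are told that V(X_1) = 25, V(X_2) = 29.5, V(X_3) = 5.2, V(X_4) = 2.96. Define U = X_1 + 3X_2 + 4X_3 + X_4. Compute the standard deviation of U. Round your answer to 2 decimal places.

By independence, V(U) = (1)²V(X_1) + (3)²V(X_2) + (4)²V(X_3) + (1)²V(X_4)
= (1)²·25 + (3)²·29.5 + (4)²·5.2 + (1)²·2.96 = 376.66
σ(U) = √376.66 ≈ 19.41

19.41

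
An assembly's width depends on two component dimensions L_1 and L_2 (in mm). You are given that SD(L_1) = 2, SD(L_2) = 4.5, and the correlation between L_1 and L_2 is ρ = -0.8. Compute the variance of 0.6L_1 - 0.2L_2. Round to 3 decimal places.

3.978

V(L_1) = (2)² = 4;  V(L_2) = (4.5)² = 20.25
Cov(L_1,L_2) = ρ·SD(L_1)·SD(L_2) = -0.8·2·4.5 = -7.2
V(0.6L_1 - 0.2L_2) = (0.6)²·V(L_1) + (-0.2)²·V(L_2) + 2·(0.6)·(-0.2)·Cov(L_1,L_2)
= 0.36·4 + 0.04·20.25 + -0.24·-7.2 = 3.978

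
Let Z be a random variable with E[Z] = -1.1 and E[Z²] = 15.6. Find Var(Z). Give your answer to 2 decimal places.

Var(Z) = 15.6 − (-1.1)² = 14.39

14.39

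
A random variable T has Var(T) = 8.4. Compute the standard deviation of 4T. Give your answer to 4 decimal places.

11.5931

Var(4T) = (4)²·8.4 = 134.4
sd(4T) = √134.4 ≈ 11.5931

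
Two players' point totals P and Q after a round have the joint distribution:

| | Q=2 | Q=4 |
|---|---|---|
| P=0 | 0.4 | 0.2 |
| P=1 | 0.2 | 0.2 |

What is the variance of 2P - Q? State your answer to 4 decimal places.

E[P] = 0.4,  E[Q] = 2.8,  E[PQ] = 1.2
var(P) = 0.4 − (0.4)² = 0.24;  var(Q) = 8.8 − (2.8)² = 0.96
Cov(P,Q) = 1.2 − (0.4)(2.8) = 0.08
var(2P - Q) = (2)²·0.24 + (-1)²·0.96 + 2·(2)·(-1)·0.08 = 1.6

1.6000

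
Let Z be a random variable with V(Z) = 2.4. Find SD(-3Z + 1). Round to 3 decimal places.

V(-3Z + 1) = (-3)²·2.4 = 21.6
SD(-3Z + 1) = √21.6 ≈ 4.648

4.648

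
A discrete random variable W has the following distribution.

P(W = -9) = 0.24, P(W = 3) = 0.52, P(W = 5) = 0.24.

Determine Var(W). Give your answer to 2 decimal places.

E[W] = (-9)(0.24) + (3)(0.52) + (5)(0.24) = 0.6
E[W²] = (-9)²(0.24) + (3)²(0.52) + (5)²(0.24) = 30.12
Var(W) = E[W²] − (E[W])² = 30.12 − (0.6)² = 29.76

29.76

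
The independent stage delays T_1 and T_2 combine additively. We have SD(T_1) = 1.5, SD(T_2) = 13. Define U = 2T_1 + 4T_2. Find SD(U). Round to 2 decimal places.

52.09

Var(T_1) = 2.25, Var(T_2) = 169
By independence, Var(U) = (2)²Var(T_1) + (4)²Var(T_2)
= (2)²·2.25 + (4)²·169 = 2713
SD(U) = √2713 ≈ 52.09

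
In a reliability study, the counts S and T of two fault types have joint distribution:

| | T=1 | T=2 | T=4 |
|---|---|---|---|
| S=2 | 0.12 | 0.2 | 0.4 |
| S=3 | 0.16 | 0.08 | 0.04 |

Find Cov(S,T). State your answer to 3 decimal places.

E[S] = 2.28,  E[T] = 2.6
E[ST] = 5.68
Cov(S,T) = E[ST] − E[S]E[T] = 5.68 − (2.28)(2.6) = -0.248

-0.248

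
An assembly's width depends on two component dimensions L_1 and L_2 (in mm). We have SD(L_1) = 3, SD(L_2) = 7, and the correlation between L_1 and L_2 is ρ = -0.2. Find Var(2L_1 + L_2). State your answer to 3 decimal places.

68.200

Var(L_1) = (3)² = 9;  Var(L_2) = (7)² = 49
Cov(L_1,L_2) = ρ·SD(L_1)·SD(L_2) = -0.2·3·7 = -4.2
Var(2L_1 + L_2) = (2)²·Var(L_1) + (1)²·Var(L_2) + 2·(2)·(1)·Cov(L_1,L_2)
= 4·9 + 1·49 + 4·-4.2 = 68.2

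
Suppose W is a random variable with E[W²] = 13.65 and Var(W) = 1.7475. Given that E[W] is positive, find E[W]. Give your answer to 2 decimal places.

3.45

(E[W])² = E[W²] − Var(W) = 13.65 − 1.7475 = 11.9025
E[W] = √11.9025 = 3.45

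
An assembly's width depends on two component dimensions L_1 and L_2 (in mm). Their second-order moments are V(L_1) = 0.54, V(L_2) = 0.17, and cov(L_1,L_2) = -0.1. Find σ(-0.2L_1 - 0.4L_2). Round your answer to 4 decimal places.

0.1811

V(-0.2L_1 - 0.4L_2) = (-0.2)²·V(L_1) + (-0.4)²·V(L_2) + 2·(-0.2)·(-0.4)·cov(L_1,L_2)
= 0.04·0.54 + 0.16·0.17 + 0.16·-0.1 = 0.0328
σ(-0.2L_1 - 0.4L_2) = √0.0328 ≈ 0.1811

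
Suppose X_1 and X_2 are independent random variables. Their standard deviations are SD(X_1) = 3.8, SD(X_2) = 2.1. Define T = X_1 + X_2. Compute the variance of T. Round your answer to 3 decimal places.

18.850

V(X_1) = 14.44, V(X_2) = 4.41
By independence, V(T) = (1)²V(X_1) + (1)²V(X_2)
= (1)²·14.44 + (1)²·4.41 = 18.85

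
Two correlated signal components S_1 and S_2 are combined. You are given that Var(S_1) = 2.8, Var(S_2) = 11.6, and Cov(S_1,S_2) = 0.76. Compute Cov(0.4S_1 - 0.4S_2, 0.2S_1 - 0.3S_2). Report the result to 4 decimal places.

1.4640

Cov(0.4S_1 - 0.4S_2, 0.2S_1 - 0.3S_2) = (0.4)(0.2)Var(S_1) + (-0.4)(-0.3)Var(S_2) + [(0.4)(-0.3) + (-0.4)(0.2)]Cov(S_1,S_2)
= 0.08·2.8 + 0.12·11.6 + -0.2·0.76 = 1.464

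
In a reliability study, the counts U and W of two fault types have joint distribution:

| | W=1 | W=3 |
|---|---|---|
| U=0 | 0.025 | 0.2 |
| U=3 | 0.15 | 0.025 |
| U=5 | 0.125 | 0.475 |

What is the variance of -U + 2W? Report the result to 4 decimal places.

7.6494

E[U] = 3.525,  E[W] = 2.4,  E[UW] = 8.425
V(U) = 16.575 − (3.525)² = 4.149375;  V(W) = 6.6 − (2.4)² = 0.84
Cov(U,W) = 8.425 − (3.525)(2.4) = -0.035
V(-U + 2W) = (-1)²·4.149375 + (2)²·0.84 + 2·(-1)·(2)·-0.035 = 7.649375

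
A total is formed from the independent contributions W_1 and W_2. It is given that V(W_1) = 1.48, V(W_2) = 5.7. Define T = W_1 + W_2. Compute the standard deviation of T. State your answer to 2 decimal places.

2.68

By independence, V(T) = (1)²V(W_1) + (1)²V(W_2)
= (1)²·1.48 + (1)²·5.7 = 7.18
σ(T) = √7.18 ≈ 2.68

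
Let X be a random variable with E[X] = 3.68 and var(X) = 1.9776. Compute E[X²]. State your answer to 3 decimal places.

15.520

E[X²] = var(X) + (E[X])² = 1.9776 + (3.68)² = 15.52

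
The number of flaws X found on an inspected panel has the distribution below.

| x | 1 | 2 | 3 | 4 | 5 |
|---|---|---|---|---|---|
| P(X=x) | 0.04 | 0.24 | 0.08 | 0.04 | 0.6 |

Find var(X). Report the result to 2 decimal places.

E[X] = (1)(0.04) + (2)(0.24) + (3)(0.08) + (4)(0.04) + (5)(0.6) = 3.92
E[X²] = (1)²(0.04) + (2)²(0.24) + (3)²(0.08) + (4)²(0.04) + (5)²(0.6) = 17.36
var(X) = E[X²] − (E[X])² = 17.36 − (3.92)² = 1.9936

1.99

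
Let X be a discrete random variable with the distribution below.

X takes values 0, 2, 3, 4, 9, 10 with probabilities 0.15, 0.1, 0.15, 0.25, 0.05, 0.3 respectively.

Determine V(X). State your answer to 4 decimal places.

E[X] = (0)(0.15) + (2)(0.1) + (3)(0.15) + (4)(0.25) + (9)(0.05) + (10)(0.3) = 5.1
E[X²] = (0)²(0.15) + (2)²(0.1) + (3)²(0.15) + (4)²(0.25) + (9)²(0.05) + (10)²(0.3) = 39.8
V(X) = E[X²] − (E[X])² = 39.8 − (5.1)² = 13.79

13.7900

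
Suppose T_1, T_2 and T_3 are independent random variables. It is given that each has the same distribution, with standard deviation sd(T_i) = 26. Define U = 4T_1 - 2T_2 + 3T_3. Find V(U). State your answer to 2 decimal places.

V(T_i) = (26)² = 676
By independence, V(U) = (4)²V(T_1) + (-2)²V(T_2) + (3)²V(T_3)
= (4)²·676 + (-2)²·676 + (3)²·676 = 19604

19604.00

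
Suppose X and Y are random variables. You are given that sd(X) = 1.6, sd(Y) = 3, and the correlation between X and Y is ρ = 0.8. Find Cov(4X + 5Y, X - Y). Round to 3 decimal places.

V(X) = (1.6)² = 2.56;  V(Y) = (3)² = 9
Cov(X,Y) = ρ·sd(X)·sd(Y) = 0.8·1.6·3 = 3.84
Cov(4X + 5Y, X - Y) = (4)(1)V(X) + (5)(-1)V(Y) + [(4)(-1) + (5)(1)]Cov(X,Y)
= 4·2.56 + -5·9 + 1·3.84 = -30.92

-30.920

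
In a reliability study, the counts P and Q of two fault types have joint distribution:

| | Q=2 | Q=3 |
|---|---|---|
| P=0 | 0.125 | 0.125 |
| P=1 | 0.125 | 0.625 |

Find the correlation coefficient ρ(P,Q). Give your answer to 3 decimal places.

0.333

E[P] = 0.75,  E[Q] = 2.75
E[PQ] = 2.125
cov(P,Q) = E[PQ] − E[P]E[Q] = 2.125 − (0.75)(2.75) = 0.0625
Var(P) = 0.1875,  Var(Q) = 0.1875
ρ = 0.0625 / √(0.1875·0.1875) ≈ 0.333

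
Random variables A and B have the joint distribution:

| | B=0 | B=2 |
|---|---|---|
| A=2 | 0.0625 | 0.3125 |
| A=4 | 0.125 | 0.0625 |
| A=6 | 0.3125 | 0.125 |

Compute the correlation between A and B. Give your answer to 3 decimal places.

-0.487

E[A] = 4.125,  E[B] = 1
E[AB] = 3.25
Cov(A,B) = E[AB] − E[A]E[B] = 3.25 − (4.125)(1) = -0.875
V(A) = 3.234375,  V(B) = 1
ρ = -0.875 / √(3.234375·1) ≈ -0.487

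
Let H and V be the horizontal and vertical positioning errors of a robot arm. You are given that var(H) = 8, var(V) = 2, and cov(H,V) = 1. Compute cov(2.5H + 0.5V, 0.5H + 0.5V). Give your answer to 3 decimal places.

cov(2.5H + 0.5V, 0.5H + 0.5V) = (2.5)(0.5)var(H) + (0.5)(0.5)var(V) + [(2.5)(0.5) + (0.5)(0.5)]cov(H,V)
= 1.25·8 + 0.25·2 + 1.5·1 = 12

12.000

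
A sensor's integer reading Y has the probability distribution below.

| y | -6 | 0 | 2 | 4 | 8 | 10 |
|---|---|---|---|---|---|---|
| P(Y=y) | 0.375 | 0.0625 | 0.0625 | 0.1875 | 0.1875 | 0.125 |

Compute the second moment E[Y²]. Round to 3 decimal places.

41.250

E[Y²] = (-6)²(0.375) + (0)²(0.0625) + (2)²(0.0625) + (4)²(0.1875) + (8)²(0.1875) + (10)²(0.125) = 41.25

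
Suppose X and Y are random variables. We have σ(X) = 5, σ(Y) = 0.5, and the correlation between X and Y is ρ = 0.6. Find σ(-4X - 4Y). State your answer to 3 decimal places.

21.260

var(X) = (5)² = 25;  var(Y) = (0.5)² = 0.25
cov(X,Y) = ρ·σ(X)·σ(Y) = 0.6·5·0.5 = 1.5
var(-4X - 4Y) = (-4)²·var(X) + (-4)²·var(Y) + 2·(-4)·(-4)·cov(X,Y)
= 16·25 + 16·0.25 + 32·1.5 = 452
σ(-4X - 4Y) = √452 ≈ 21.260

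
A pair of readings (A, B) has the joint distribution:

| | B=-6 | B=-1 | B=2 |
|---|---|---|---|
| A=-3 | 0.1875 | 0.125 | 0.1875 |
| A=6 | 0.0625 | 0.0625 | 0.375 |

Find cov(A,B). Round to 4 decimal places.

E[A] = 1.5,  E[B] = -0.5625
E[AB] = 4.5
cov(A,B) = E[AB] − E[A]E[B] = 4.5 − (1.5)(-0.5625) = 5.34375

5.3438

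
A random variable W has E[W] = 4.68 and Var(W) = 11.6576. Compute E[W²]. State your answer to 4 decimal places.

E[W²] = Var(W) + (E[W])² = 11.6576 + (4.68)² = 33.56

33.5600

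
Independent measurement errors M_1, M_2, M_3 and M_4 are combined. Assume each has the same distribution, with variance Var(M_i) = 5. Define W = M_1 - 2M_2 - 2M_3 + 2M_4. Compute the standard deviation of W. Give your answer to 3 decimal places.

8.062

By independence, Var(W) = (1)²Var(M_1) + (-2)²Var(M_2) + (-2)²Var(M_3) + (2)²Var(M_4)
= (1)²·5 + (-2)²·5 + (-2)²·5 + (2)²·5 = 65
σ(W) = √65 ≈ 8.062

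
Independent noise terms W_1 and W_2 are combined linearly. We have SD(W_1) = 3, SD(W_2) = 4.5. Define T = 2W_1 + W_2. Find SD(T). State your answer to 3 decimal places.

7.500

Var(W_1) = 9, Var(W_2) = 20.25
By independence, Var(T) = (2)²Var(W_1) + (1)²Var(W_2)
= (2)²·9 + (1)²·20.25 = 56.25
SD(T) = √56.25 ≈ 7.500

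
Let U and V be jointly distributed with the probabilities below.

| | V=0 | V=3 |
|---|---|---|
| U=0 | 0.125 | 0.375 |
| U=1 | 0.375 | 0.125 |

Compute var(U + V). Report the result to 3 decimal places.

E[U] = 0.5,  E[V] = 1.5,  E[UV] = 0.375
var(U) = 0.5 − (0.5)² = 0.25;  var(V) = 4.5 − (1.5)² = 2.25
cov(U,V) = 0.375 − (0.5)(1.5) = -0.375
var(U + V) = (1)²·0.25 + (1)²·2.25 + 2·(1)·(1)·-0.375 = 1.75

1.750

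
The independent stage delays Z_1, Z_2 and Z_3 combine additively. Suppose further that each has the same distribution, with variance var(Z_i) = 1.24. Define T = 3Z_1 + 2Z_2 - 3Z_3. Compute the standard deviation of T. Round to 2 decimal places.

5.22

By independence, var(T) = (3)²var(Z_1) + (2)²var(Z_2) + (-3)²var(Z_3)
= (3)²·1.24 + (2)²·1.24 + (-3)²·1.24 = 27.28
σ(T) = √27.28 ≈ 5.22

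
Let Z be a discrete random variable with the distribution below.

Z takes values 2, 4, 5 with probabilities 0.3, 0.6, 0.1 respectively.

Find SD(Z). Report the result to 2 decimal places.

E[Z] = (2)(0.3) + (4)(0.6) + (5)(0.1) = 3.5
E[Z²] = (2)²(0.3) + (4)²(0.6) + (5)²(0.1) = 13.3
var(Z) = E[Z²] − (E[Z])² = 13.3 − (3.5)² = 1.05
SD(Z) = √1.05 ≈ 1.02

1.02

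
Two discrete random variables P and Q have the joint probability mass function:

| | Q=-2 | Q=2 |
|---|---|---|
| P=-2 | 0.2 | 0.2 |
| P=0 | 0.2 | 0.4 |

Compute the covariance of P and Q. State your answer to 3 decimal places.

E[P] = -0.8,  E[Q] = 0.4
E[PQ] = 0
cov(P,Q) = E[PQ] − E[P]E[Q] = 0 − (-0.8)(0.4) = 0.32

0.320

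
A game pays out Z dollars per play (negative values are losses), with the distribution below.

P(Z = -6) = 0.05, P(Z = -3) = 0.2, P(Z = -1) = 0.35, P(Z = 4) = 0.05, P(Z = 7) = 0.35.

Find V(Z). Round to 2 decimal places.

19.94

E[Z] = (-6)(0.05) + (-3)(0.2) + (-1)(0.35) + (4)(0.05) + (7)(0.35) = 1.4
E[Z²] = (-6)²(0.05) + (-3)²(0.2) + (-1)²(0.35) + (4)²(0.05) + (7)²(0.35) = 21.9
V(Z) = E[Z²] − (E[Z])² = 21.9 − (1.4)² = 19.94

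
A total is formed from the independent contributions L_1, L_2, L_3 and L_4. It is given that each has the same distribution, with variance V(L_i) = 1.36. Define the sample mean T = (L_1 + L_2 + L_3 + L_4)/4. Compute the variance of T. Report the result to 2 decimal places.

By independence, V(T) = (0.25)²V(L_1) + (0.25)²V(L_2) + (0.25)²V(L_3) + (0.25)²V(L_4)
= (0.25)²·1.36 + (0.25)²·1.36 + (0.25)²·1.36 + (0.25)²·1.36 = 0.34

0.34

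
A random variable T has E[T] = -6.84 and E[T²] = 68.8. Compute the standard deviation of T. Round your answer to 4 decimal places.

4.6920

Var(T) = 68.8 − (-6.84)² = 22.0144
σ(T) = √22.0144 ≈ 4.6920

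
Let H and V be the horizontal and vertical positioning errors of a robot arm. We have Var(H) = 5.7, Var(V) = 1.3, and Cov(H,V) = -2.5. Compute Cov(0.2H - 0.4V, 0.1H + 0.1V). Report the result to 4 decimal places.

0.1120

Cov(0.2H - 0.4V, 0.1H + 0.1V) = (0.2)(0.1)Var(H) + (-0.4)(0.1)Var(V) + [(0.2)(0.1) + (-0.4)(0.1)]Cov(H,V)
= 0.02·5.7 + -0.04·1.3 + -0.02·-2.5 = 0.112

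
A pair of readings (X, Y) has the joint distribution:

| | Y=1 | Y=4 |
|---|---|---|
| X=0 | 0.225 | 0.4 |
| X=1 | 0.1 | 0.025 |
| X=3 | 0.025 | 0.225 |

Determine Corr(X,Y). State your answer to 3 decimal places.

0.217

E[X] = 0.875,  E[Y] = 2.95
E[XY] = 2.975
cov(X,Y) = E[XY] − E[X]E[Y] = 2.975 − (0.875)(2.95) = 0.39375
var(X) = 1.609375,  var(Y) = 2.0475
ρ = 0.39375 / √(1.609375·2.0475) ≈ 0.217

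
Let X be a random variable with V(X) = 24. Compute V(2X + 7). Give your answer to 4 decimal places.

96.0000

V(2X + 7) = (2)²·V(X) = 4·24 = 96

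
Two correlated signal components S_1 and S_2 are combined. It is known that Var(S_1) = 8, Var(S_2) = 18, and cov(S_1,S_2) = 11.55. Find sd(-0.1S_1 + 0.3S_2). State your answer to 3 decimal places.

1.003

Var(-0.1S_1 + 0.3S_2) = (-0.1)²·Var(S_1) + (0.3)²·Var(S_2) + 2·(-0.1)·(0.3)·cov(S_1,S_2)
= 0.01·8 + 0.09·18 + -0.06·11.55 = 1.007
sd(-0.1S_1 + 0.3S_2) = √1.007 ≈ 1.003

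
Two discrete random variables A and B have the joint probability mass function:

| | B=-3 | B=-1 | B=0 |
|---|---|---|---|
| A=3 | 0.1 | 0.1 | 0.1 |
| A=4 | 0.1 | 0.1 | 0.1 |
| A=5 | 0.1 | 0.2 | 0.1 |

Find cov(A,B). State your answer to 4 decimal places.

E[A] = 4.1,  E[B] = -1.3
E[AB] = -5.3
cov(A,B) = E[AB] − E[A]E[B] = -5.3 − (4.1)(-1.3) = 0.03

0.0300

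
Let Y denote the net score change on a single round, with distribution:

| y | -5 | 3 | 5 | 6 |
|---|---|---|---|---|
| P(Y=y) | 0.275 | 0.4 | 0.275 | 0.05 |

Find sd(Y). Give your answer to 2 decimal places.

4.11

E[Y] = (-5)(0.275) + (3)(0.4) + (5)(0.275) + (6)(0.05) = 1.5
E[Y²] = (-5)²(0.275) + (3)²(0.4) + (5)²(0.275) + (6)²(0.05) = 19.15
V(Y) = E[Y²] − (E[Y])² = 19.15 − (1.5)² = 16.9
sd(Y) = √16.9 ≈ 4.11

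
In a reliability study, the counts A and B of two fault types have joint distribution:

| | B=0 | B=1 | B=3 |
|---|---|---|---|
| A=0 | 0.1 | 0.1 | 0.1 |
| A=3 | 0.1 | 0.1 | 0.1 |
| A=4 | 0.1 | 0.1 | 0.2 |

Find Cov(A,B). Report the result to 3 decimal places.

E[A] = 2.5,  E[B] = 1.5
E[AB] = 4
Cov(A,B) = E[AB] − E[A]E[B] = 4 − (2.5)(1.5) = 0.25

0.250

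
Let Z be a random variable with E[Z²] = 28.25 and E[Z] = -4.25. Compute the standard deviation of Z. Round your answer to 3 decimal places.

3.192

V(Z) = 28.25 − (-4.25)² = 10.1875
SD(Z) = √10.1875 ≈ 3.192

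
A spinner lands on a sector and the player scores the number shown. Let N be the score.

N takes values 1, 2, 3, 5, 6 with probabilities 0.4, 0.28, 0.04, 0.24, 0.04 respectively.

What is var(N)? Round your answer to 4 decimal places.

E[N] = (1)(0.4) + (2)(0.28) + (3)(0.04) + (5)(0.24) + (6)(0.04) = 2.52
E[N²] = (1)²(0.4) + (2)²(0.28) + (3)²(0.04) + (5)²(0.24) + (6)²(0.04) = 9.32
var(N) = E[N²] − (E[N])² = 9.32 − (2.52)² = 2.9696

2.9696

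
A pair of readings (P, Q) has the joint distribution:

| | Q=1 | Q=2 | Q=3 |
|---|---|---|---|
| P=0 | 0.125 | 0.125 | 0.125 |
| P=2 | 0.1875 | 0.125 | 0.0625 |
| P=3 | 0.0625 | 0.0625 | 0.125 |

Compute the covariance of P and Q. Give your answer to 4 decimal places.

E[P] = 1.5,  E[Q] = 1.9375
E[PQ] = 2.9375
Cov(P,Q) = E[PQ] − E[P]E[Q] = 2.9375 − (1.5)(1.9375) = 0.03125

0.0313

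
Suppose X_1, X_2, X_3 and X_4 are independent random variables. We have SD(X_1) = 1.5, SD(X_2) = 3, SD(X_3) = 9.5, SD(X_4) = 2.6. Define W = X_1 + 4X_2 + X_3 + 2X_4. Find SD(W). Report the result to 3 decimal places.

16.234

Var(X_1) = 2.25, Var(X_2) = 9, Var(X_3) = 90.25, Var(X_4) = 6.76
By independence, Var(W) = (1)²Var(X_1) + (4)²Var(X_2) + (1)²Var(X_3) + (2)²Var(X_4)
= (1)²·2.25 + (4)²·9 + (1)²·90.25 + (2)²·6.76 = 263.54
SD(W) = √263.54 ≈ 16.234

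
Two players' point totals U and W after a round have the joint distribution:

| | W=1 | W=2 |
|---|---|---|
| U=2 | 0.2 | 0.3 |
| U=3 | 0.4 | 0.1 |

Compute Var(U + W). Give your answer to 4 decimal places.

E[U] = 2.5,  E[W] = 1.4,  E[UW] = 3.4
Var(U) = 6.5 − (2.5)² = 0.25;  Var(W) = 2.2 − (1.4)² = 0.24
Cov(U,W) = 3.4 − (2.5)(1.4) = -0.1
Var(U + W) = (1)²·0.25 + (1)²·0.24 + 2·(1)·(1)·-0.1 = 0.29

0.2900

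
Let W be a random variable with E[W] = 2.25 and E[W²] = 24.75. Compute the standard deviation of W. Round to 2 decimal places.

Var(W) = 24.75 − (2.25)² = 19.6875
sd(W) = √19.6875 ≈ 4.44

4.44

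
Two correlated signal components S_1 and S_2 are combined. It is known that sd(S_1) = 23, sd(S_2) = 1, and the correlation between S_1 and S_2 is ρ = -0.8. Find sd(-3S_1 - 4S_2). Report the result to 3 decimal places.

V(S_1) = (23)² = 529;  V(S_2) = (1)² = 1
Cov(S_1,S_2) = ρ·sd(S_1)·sd(S_2) = -0.8·23·1 = -18.4
V(-3S_1 - 4S_2) = (-3)²·V(S_1) + (-4)²·V(S_2) + 2·(-3)·(-4)·Cov(S_1,S_2)
= 9·529 + 16·1 + 24·-18.4 = 4335.4
sd(-3S_1 - 4S_2) = √4335.4 ≈ 65.844

65.844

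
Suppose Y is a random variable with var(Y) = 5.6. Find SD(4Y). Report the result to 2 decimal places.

var(4Y) = (4)²·5.6 = 89.6
SD(4Y) = √89.6 ≈ 9.47

9.47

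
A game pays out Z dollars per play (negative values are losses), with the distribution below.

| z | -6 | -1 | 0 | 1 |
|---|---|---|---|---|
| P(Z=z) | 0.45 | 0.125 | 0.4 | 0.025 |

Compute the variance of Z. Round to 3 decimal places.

8.510

E[Z] = (-6)(0.45) + (-1)(0.125) + (0)(0.4) + (1)(0.025) = -2.8
E[Z²] = (-6)²(0.45) + (-1)²(0.125) + (0)²(0.4) + (1)²(0.025) = 16.35
var(Z) = E[Z²] − (E[Z])² = 16.35 − (-2.8)² = 8.51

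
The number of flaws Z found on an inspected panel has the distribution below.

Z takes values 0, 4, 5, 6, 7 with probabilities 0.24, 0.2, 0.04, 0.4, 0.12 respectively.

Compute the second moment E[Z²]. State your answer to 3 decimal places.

E[Z²] = (0)²(0.24) + (4)²(0.2) + (5)²(0.04) + (6)²(0.4) + (7)²(0.12) = 24.48

24.480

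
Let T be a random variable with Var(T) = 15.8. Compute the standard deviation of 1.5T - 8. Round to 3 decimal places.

Var(1.5T - 8) = (1.5)²·15.8 = 35.55
SD(1.5T - 8) = √35.55 ≈ 5.962

5.962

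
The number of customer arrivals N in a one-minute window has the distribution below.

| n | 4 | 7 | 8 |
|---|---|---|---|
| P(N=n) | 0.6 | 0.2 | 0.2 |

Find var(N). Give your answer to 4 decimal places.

3.0400

E[N] = (4)(0.6) + (7)(0.2) + (8)(0.2) = 5.4
E[N²] = (4)²(0.6) + (7)²(0.2) + (8)²(0.2) = 32.2
var(N) = E[N²] − (E[N])² = 32.2 − (5.4)² = 3.04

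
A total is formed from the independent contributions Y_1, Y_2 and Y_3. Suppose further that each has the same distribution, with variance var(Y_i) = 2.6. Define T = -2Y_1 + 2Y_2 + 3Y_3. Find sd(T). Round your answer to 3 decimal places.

By independence, var(T) = (-2)²var(Y_1) + (2)²var(Y_2) + (3)²var(Y_3)
= (-2)²·2.6 + (2)²·2.6 + (3)²·2.6 = 44.2
sd(T) = √44.2 ≈ 6.648

6.648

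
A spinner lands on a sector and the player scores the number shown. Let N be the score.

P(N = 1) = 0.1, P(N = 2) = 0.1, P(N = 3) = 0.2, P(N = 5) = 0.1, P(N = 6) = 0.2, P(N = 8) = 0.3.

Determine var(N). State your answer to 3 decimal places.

6.200

E[N] = (1)(0.1) + (2)(0.1) + (3)(0.2) + (5)(0.1) + (6)(0.2) + (8)(0.3) = 5
E[N²] = (1)²(0.1) + (2)²(0.1) + (3)²(0.2) + (5)²(0.1) + (6)²(0.2) + (8)²(0.3) = 31.2
var(N) = E[N²] − (E[N])² = 31.2 − (5)² = 6.2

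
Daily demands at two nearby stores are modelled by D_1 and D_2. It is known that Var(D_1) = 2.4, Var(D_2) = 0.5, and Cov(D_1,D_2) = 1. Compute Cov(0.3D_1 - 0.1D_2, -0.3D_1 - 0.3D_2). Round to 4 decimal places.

Cov(0.3D_1 - 0.1D_2, -0.3D_1 - 0.3D_2) = (0.3)(-0.3)Var(D_1) + (-0.1)(-0.3)Var(D_2) + [(0.3)(-0.3) + (-0.1)(-0.3)]Cov(D_1,D_2)
= -0.09·2.4 + 0.03·0.5 + -0.06·1 = -0.261

-0.2610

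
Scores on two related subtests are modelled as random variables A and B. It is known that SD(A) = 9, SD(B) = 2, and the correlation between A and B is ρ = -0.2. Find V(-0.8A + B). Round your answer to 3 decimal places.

61.600

V(A) = (9)² = 81;  V(B) = (2)² = 4
Cov(A,B) = ρ·SD(A)·SD(B) = -0.2·9·2 = -3.6
V(-0.8A + B) = (-0.8)²·V(A) + (1)²·V(B) + 2·(-0.8)·(1)·Cov(A,B)
= 0.64·81 + 1·4 + -1.6·-3.6 = 61.6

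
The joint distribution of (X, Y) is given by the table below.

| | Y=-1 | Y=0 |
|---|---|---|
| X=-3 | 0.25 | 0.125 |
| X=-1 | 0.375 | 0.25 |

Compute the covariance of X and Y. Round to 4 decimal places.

E[X] = -1.75,  E[Y] = -0.625
E[XY] = 1.125
Cov(X,Y) = E[XY] − E[X]E[Y] = 1.125 − (-1.75)(-0.625) = 0.03125

0.0313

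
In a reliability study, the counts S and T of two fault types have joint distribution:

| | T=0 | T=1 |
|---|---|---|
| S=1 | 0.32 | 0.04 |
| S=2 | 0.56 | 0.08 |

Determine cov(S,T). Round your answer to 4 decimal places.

0.0032

E[S] = 1.64,  E[T] = 0.12
E[ST] = 0.2
cov(S,T) = E[ST] − E[S]E[T] = 0.2 − (1.64)(0.12) = 0.0032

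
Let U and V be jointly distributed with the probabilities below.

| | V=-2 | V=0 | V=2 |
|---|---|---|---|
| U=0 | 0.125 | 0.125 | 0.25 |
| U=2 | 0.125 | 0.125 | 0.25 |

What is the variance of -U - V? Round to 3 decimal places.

E[U] = 1,  E[V] = 0.5,  E[UV] = 0.5
var(U) = 2 − (1)² = 1;  var(V) = 3 − (0.5)² = 2.75
Cov(U,V) = 0.5 − (1)(0.5) = 0
var(-U - V) = (-1)²·1 + (-1)²·2.75 + 2·(-1)·(-1)·0 = 3.75

3.750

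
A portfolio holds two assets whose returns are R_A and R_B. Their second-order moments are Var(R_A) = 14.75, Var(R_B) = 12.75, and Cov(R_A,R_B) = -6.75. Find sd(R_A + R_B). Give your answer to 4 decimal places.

3.7417

Var(R_A + R_B) = (1)²·Var(R_A) + (1)²·Var(R_B) + 2·(1)·(1)·Cov(R_A,R_B)
= 1·14.75 + 1·12.75 + 2·-6.75 = 14
sd(R_A + R_B) = √14 ≈ 3.7417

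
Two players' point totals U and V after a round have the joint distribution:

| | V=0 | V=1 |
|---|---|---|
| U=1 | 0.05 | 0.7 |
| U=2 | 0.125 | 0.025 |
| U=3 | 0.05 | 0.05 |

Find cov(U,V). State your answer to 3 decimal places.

-0.146

E[U] = 1.35,  E[V] = 0.775
E[UV] = 0.9
cov(U,V) = E[UV] − E[U]E[V] = 0.9 − (1.35)(0.775) = -0.14625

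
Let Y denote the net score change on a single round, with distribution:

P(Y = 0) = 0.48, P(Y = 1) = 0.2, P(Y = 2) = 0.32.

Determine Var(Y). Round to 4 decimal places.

E[Y] = (0)(0.48) + (1)(0.2) + (2)(0.32) = 0.84
E[Y²] = (0)²(0.48) + (1)²(0.2) + (2)²(0.32) = 1.48
Var(Y) = E[Y²] − (E[Y])² = 1.48 − (0.84)² = 0.7744

0.7744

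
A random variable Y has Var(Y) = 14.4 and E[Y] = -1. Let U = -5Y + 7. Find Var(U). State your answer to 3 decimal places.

Var(-5Y + 7) = (-5)²·Var(Y) = 25·14.4 = 360

360.000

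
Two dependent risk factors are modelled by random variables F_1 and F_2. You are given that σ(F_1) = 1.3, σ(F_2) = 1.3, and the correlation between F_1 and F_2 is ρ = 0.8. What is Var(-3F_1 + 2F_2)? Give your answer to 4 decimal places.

Var(F_1) = (1.3)² = 1.69;  Var(F_2) = (1.3)² = 1.69
Cov(F_1,F_2) = ρ·σ(F_1)·σ(F_2) = 0.8·1.3·1.3 = 1.352
Var(-3F_1 + 2F_2) = (-3)²·Var(F_1) + (2)²·Var(F_2) + 2·(-3)·(2)·Cov(F_1,F_2)
= 9·1.69 + 4·1.69 + -12·1.352 = 5.746

5.7460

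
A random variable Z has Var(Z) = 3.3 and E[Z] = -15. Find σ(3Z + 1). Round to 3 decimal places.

5.450

Var(3Z + 1) = (3)²·3.3 = 29.7
σ(3Z + 1) = √29.7 ≈ 5.450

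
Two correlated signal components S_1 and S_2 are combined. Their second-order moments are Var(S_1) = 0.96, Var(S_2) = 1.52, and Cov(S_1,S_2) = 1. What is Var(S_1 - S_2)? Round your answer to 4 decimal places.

Var(S_1 - S_2) = (1)²·Var(S_1) + (-1)²·Var(S_2) + 2·(1)·(-1)·Cov(S_1,S_2)
= 1·0.96 + 1·1.52 + -2·1 = 0.48

0.4800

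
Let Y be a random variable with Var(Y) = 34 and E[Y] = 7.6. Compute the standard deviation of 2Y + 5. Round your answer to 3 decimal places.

Var(2Y + 5) = (2)²·34 = 136
SD(2Y + 5) = √136 ≈ 11.662

11.662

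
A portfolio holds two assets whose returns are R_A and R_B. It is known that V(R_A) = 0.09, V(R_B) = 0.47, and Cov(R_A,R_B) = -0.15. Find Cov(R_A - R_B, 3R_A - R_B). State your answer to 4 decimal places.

1.3400

Cov(R_A - R_B, 3R_A - R_B) = (1)(3)V(R_A) + (-1)(-1)V(R_B) + [(1)(-1) + (-1)(3)]Cov(R_A,R_B)
= 3·0.09 + 1·0.47 + -4·-0.15 = 1.34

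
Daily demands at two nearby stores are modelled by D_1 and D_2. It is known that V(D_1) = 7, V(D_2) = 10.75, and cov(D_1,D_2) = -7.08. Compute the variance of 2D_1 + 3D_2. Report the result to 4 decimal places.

39.7900

V(2D_1 + 3D_2) = (2)²·V(D_1) + (3)²·V(D_2) + 2·(2)·(3)·cov(D_1,D_2)
= 4·7 + 9·10.75 + 12·-7.08 = 39.79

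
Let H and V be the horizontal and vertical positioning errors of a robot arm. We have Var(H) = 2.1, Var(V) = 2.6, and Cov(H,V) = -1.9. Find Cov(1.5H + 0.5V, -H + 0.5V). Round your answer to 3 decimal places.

-2.975

Cov(1.5H + 0.5V, -H + 0.5V) = (1.5)(-1)Var(H) + (0.5)(0.5)Var(V) + [(1.5)(0.5) + (0.5)(-1)]Cov(H,V)
= -1.5·2.1 + 0.25·2.6 + 0.25·-1.9 = -2.975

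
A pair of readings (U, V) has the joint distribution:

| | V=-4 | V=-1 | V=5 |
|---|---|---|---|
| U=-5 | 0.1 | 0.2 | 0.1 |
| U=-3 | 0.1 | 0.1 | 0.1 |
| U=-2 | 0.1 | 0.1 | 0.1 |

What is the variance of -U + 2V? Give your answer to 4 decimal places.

E[U] = -3.5,  E[V] = -0.1,  E[UV] = 0.5
var(U) = 13.9 − (-3.5)² = 1.65;  var(V) = 12.7 − (-0.1)² = 12.69
Cov(U,V) = 0.5 − (-3.5)(-0.1) = 0.15
var(-U + 2V) = (-1)²·1.65 + (2)²·12.69 + 2·(-1)·(2)·0.15 = 51.81

51.8100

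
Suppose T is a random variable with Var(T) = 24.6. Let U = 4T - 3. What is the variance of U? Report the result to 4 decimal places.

Var(4T - 3) = (4)²·Var(T) = 16·24.6 = 393.6

393.6000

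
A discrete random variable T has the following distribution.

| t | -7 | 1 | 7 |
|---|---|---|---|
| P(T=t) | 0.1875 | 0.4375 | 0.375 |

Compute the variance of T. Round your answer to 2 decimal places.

E[T] = (-7)(0.1875) + (1)(0.4375) + (7)(0.375) = 1.75
E[T²] = (-7)²(0.1875) + (1)²(0.4375) + (7)²(0.375) = 28
Var(T) = E[T²] − (E[T])² = 28 − (1.75)² = 24.9375

24.94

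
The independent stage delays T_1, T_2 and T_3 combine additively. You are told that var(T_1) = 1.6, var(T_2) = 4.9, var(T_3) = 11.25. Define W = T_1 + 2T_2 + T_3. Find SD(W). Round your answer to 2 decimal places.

By independence, var(W) = (1)²var(T_1) + (2)²var(T_2) + (1)²var(T_3)
= (1)²·1.6 + (2)²·4.9 + (1)²·11.25 = 32.45
SD(W) = √32.45 ≈ 5.70

5.70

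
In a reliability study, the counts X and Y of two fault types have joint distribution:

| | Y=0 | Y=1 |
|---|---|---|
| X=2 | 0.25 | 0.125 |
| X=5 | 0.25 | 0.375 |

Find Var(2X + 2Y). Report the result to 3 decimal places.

10.938

E[X] = 3.875,  E[Y] = 0.5,  E[XY] = 2.125
Var(X) = 17.125 − (3.875)² = 2.109375;  Var(Y) = 0.5 − (0.5)² = 0.25
Cov(X,Y) = 2.125 − (3.875)(0.5) = 0.1875
Var(2X + 2Y) = (2)²·2.109375 + (2)²·0.25 + 2·(2)·(2)·0.1875 = 10.9375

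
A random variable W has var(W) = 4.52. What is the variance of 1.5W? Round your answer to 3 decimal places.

var(1.5W) = (1.5)²·var(W) = 2.25·4.52 = 10.17

10.170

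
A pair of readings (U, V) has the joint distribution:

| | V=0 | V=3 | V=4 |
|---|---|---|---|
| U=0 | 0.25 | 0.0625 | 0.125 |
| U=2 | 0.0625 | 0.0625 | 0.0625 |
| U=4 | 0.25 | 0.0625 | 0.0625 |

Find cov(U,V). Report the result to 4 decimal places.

-0.3047

E[U] = 1.875,  E[V] = 1.5625
E[UV] = 2.625
cov(U,V) = E[UV] − E[U]E[V] = 2.625 − (1.875)(1.5625) = -0.3046875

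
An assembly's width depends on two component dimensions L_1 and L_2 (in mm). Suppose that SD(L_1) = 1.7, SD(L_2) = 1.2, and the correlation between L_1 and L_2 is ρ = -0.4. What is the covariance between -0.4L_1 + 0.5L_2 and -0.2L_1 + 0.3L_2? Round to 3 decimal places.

0.627

Var(L_1) = (1.7)² = 2.89;  Var(L_2) = (1.2)² = 1.44
Cov(L_1,L_2) = ρ·SD(L_1)·SD(L_2) = -0.4·1.7·1.2 = -0.816
Cov(-0.4L_1 + 0.5L_2, -0.2L_1 + 0.3L_2) = (-0.4)(-0.2)Var(L_1) + (0.5)(0.3)Var(L_2) + [(-0.4)(0.3) + (0.5)(-0.2)]Cov(L_1,L_2)
= 0.08·2.89 + 0.15·1.44 + -0.22·-0.816 = 0.62672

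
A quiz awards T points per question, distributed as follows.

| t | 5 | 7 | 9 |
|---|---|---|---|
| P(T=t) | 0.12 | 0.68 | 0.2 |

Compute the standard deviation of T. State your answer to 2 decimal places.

E[T] = (5)(0.12) + (7)(0.68) + (9)(0.2) = 7.16
E[T²] = (5)²(0.12) + (7)²(0.68) + (9)²(0.2) = 52.52
Var(T) = E[T²] − (E[T])² = 52.52 − (7.16)² = 1.2544
SD(T) = √1.2544 ≈ 1.12

1.12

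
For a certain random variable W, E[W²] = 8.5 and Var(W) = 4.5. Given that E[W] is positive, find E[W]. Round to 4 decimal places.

2.0000

(E[W])² = E[W²] − Var(W) = 8.5 − 4.5 = 4
E[W] = √4 = 2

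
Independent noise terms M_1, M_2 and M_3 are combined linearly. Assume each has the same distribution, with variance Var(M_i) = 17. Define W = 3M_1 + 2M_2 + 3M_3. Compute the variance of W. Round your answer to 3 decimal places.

By independence, Var(W) = (3)²Var(M_1) + (2)²Var(M_2) + (3)²Var(M_3)
= (3)²·17 + (2)²·17 + (3)²·17 = 374

374.000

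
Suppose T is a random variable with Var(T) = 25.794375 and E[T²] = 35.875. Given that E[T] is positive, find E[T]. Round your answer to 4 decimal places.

(E[T])² = E[T²] − Var(T) = 35.875 − 25.794375 = 10.080625
E[T] = √10.080625 = 3.175

3.1750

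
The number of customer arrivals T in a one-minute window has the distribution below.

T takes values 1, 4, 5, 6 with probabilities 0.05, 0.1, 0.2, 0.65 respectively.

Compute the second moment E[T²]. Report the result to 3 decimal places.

E[T²] = (1)²(0.05) + (4)²(0.1) + (5)²(0.2) + (6)²(0.65) = 30.05

30.050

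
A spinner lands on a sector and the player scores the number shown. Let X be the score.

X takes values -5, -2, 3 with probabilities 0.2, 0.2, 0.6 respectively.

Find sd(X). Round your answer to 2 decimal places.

3.32

E[X] = (-5)(0.2) + (-2)(0.2) + (3)(0.6) = 0.4
E[X²] = (-5)²(0.2) + (-2)²(0.2) + (3)²(0.6) = 11.2
var(X) = E[X²] − (E[X])² = 11.2 − (0.4)² = 11.04
sd(X) = √11.04 ≈ 3.32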